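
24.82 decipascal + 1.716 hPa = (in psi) 0.02525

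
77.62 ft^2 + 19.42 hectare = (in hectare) 19.42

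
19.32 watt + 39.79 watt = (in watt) 59.11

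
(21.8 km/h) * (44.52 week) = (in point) 4.622e+11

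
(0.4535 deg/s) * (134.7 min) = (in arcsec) 1.319e+07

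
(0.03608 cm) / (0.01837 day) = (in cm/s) 2.273e-05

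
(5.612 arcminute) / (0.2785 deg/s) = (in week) 5.553e-07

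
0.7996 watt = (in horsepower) 0.001072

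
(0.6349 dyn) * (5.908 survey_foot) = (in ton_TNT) 2.733e-15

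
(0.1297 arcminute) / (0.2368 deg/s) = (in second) 0.009129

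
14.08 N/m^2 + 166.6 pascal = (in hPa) 1.807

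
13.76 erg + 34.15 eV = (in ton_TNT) 3.289e-16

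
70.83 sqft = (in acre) 0.001626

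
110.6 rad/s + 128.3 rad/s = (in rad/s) 238.9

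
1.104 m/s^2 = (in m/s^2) 1.104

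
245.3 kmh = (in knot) 132.5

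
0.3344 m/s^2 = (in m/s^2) 0.3344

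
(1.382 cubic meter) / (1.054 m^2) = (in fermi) 1.311e+15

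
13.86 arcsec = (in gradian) 0.004278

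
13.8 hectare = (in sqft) 1.485e+06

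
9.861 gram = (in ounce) 0.3478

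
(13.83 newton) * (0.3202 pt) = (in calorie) 0.0003734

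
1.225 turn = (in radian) 7.697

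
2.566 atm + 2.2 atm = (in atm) 4.766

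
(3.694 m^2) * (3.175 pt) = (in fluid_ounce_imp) 145.6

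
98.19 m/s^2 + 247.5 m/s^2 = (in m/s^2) 345.7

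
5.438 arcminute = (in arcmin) 5.438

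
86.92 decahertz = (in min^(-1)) 5.215e+04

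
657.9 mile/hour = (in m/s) 294.1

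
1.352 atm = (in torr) 1028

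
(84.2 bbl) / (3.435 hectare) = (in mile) 2.422e-07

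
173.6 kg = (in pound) 382.7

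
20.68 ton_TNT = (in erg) 8.653e+17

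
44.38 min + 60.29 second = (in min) 45.38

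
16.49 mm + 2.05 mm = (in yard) 0.02028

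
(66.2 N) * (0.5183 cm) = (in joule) 0.3431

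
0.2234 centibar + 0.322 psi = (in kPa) 2.444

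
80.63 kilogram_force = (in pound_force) 177.8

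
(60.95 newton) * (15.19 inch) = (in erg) 2.352e+08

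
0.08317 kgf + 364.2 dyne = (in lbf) 0.1842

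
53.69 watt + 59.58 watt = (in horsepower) 0.1519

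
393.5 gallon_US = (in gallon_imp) 327.7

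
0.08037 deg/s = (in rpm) 0.01339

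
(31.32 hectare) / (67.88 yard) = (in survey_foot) 1.655e+04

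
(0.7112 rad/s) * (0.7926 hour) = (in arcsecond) 4.186e+08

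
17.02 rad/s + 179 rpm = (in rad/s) 35.76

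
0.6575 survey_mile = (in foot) 3472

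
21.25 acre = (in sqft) 9.256e+05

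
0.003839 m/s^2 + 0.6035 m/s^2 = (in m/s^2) 0.6073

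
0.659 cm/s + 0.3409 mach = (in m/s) 116.1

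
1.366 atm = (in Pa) 1.384e+05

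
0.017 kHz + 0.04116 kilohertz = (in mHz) 5.816e+04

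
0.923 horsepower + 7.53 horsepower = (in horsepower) 8.453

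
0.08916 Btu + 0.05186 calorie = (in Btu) 0.08937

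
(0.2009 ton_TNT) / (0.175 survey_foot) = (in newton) 1.576e+10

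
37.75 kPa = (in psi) 5.475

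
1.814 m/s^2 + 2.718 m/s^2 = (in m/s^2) 4.532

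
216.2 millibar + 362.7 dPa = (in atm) 0.2137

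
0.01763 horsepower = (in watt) 13.15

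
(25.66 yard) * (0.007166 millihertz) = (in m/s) 0.0001681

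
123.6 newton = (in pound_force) 27.79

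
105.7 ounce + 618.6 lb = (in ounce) 1e+04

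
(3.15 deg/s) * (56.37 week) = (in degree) 1.074e+08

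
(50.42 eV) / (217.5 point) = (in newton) 1.053e-16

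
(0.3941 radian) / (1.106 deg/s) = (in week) 3.376e-05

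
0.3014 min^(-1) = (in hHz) 5.023e-05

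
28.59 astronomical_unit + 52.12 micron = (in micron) 4.277e+18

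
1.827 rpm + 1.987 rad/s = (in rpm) 20.8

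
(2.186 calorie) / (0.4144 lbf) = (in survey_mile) 0.003083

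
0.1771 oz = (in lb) 0.01107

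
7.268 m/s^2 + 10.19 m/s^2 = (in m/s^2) 17.46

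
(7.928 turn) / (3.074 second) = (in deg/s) 928.5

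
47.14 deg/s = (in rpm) 7.857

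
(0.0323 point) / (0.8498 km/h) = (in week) 7.981e-11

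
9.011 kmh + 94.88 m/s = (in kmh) 350.6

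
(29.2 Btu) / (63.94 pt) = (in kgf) 1.393e+05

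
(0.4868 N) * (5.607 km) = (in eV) 1.704e+22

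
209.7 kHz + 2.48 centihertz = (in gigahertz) 0.0002097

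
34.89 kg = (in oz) 1231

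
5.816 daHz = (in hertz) 58.16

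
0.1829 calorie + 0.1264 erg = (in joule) 0.7653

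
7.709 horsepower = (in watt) 5749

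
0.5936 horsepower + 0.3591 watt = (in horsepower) 0.5941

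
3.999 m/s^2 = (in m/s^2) 3.999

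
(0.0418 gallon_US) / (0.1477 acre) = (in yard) 2.895e-07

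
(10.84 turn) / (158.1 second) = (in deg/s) 24.68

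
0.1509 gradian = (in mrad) 2.37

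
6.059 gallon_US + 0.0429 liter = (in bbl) 0.1445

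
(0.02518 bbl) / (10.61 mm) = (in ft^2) 4.061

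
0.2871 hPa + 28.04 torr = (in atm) 0.03718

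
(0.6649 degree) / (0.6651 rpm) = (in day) 1.928e-06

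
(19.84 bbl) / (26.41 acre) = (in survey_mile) 1.834e-08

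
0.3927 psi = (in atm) 0.02672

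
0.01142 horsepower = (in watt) 8.516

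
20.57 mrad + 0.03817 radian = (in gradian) 3.74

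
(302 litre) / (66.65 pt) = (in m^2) 12.84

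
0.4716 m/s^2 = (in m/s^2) 0.4716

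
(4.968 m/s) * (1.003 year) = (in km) 1.571e+05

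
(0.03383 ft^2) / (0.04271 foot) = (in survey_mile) 0.00015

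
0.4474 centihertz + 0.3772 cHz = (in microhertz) 8246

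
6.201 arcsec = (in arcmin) 0.1033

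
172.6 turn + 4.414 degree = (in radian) 1085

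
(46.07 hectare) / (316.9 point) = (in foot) 1.352e+07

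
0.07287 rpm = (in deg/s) 0.4372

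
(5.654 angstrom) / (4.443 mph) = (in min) 4.744e-12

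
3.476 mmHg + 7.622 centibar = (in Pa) 8085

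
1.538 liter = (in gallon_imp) 0.3383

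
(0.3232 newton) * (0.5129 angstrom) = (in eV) 1.035e+08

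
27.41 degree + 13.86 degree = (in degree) 41.27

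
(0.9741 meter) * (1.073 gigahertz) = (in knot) 2.032e+09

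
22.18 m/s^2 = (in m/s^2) 22.18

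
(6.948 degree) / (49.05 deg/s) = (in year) 4.492e-09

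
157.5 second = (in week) 0.0002604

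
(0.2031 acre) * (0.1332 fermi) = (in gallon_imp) 2.408e-11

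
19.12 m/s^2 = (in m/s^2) 19.12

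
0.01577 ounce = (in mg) 447.1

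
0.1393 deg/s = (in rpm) 0.02322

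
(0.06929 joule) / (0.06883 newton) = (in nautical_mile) 0.0005436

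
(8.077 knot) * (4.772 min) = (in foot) 3903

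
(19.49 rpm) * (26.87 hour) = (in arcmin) 6.787e+08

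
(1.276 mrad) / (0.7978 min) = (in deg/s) 0.001527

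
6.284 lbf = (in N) 27.95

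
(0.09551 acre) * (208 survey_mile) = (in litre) 1.294e+11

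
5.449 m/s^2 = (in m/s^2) 5.449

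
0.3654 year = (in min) 1.921e+05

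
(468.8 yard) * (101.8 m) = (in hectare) 4.364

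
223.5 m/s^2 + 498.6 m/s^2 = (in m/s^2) 722.1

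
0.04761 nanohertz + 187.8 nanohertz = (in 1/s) 1.878e-07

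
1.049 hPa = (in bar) 0.001049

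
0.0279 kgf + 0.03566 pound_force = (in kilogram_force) 0.04408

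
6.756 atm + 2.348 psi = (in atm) 6.916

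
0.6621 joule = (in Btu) 0.0006275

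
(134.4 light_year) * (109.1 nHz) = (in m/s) 1.387e+11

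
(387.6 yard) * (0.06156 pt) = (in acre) 1.902e-06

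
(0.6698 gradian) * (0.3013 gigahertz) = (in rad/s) 3.17e+06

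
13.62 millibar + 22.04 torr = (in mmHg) 32.26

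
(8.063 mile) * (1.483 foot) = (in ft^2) 6.314e+04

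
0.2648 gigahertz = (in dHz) 2.648e+09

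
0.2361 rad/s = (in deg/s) 13.53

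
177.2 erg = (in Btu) 1.68e-08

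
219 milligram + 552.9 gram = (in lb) 1.219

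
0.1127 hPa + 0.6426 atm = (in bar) 0.6512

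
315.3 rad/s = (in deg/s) 1.807e+04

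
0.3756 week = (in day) 2.629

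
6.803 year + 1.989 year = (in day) 3209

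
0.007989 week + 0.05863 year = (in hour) 514.9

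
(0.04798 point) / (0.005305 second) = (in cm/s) 0.3191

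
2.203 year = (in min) 1.158e+06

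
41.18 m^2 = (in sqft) 443.3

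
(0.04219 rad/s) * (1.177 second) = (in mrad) 49.66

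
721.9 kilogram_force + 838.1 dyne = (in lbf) 1592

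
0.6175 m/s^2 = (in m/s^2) 0.6175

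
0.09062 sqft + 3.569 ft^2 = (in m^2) 0.34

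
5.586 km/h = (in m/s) 1.552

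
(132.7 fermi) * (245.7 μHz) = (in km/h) 1.174e-16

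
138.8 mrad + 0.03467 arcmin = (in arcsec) 2.863e+04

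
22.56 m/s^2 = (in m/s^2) 22.56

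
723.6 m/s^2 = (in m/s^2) 723.6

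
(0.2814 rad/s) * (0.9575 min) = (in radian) 16.17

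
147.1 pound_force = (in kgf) 66.72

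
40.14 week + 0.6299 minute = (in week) 40.14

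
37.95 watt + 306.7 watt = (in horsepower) 0.4622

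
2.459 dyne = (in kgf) 2.507e-06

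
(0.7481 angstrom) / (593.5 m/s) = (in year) 3.997e-21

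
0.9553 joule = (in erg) 9.553e+06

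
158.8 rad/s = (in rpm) 1516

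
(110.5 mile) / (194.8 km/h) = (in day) 0.03804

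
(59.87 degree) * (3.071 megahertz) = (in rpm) 3.064e+07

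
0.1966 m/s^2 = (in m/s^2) 0.1966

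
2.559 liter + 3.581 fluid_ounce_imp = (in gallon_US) 0.7029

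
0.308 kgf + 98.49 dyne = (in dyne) 3.021e+05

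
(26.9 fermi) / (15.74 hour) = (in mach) 1.394e-21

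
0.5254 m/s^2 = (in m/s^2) 0.5254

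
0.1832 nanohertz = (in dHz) 1.832e-09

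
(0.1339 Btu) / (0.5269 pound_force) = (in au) 4.029e-10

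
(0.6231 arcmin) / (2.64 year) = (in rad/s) 2.177e-12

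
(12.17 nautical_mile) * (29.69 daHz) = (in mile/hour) 1.497e+07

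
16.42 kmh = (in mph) 10.2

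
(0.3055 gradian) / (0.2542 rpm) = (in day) 2.086e-06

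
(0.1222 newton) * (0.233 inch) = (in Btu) 6.855e-07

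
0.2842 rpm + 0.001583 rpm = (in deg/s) 1.715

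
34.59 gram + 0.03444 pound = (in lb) 0.1107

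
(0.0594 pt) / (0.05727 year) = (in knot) 2.255e-11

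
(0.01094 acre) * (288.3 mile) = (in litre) 2.054e+10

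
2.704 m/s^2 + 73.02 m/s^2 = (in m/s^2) 75.72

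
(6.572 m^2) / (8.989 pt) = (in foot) 6799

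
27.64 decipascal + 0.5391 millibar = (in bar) 0.0005667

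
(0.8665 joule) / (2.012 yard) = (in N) 0.471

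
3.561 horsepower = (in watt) 2655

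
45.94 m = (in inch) 1809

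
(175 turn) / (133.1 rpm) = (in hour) 0.02191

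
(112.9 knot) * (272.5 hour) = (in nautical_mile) 3.077e+04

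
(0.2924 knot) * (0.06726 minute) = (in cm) 60.7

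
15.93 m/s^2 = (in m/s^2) 15.93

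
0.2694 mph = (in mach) 0.0003537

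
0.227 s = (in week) 3.753e-07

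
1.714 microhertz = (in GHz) 1.714e-15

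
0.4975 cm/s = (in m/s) 0.004975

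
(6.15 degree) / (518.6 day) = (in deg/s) 1.373e-07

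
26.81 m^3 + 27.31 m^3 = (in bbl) 340.4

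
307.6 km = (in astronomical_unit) 2.056e-06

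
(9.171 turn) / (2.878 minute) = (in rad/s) 0.3337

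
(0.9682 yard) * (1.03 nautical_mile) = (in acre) 0.4173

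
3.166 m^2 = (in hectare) 0.0003166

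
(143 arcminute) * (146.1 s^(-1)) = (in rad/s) 6.077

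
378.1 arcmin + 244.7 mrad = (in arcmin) 1219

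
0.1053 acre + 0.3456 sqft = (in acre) 0.1053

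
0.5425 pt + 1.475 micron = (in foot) 0.0006327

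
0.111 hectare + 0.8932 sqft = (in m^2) 1110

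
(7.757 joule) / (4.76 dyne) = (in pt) 4.619e+08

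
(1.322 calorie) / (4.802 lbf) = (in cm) 25.89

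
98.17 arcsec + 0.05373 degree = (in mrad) 1.414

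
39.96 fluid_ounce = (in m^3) 0.001182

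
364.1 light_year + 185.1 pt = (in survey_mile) 2.14e+15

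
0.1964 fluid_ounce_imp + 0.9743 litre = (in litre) 0.9799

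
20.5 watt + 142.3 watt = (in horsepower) 0.2183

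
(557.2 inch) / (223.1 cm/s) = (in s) 6.344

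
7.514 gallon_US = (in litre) 28.44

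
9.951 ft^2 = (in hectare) 9.245e-05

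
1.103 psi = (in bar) 0.07605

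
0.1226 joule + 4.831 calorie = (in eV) 1.269e+20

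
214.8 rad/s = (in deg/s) 1.231e+04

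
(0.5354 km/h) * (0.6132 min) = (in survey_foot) 17.95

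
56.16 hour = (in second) 2.022e+05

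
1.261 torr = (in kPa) 0.1681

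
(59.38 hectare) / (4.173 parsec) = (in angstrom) 0.04611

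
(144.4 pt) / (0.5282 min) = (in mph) 0.003596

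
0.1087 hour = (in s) 391.3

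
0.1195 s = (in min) 0.001992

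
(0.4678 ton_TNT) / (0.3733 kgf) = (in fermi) 5.347e+23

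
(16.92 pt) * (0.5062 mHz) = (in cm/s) 0.0003022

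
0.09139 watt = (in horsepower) 0.0001226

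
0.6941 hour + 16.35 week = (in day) 114.5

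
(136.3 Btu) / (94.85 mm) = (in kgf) 1.546e+05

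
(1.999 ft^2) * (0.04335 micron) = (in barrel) 5.064e-08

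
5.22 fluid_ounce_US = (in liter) 0.1544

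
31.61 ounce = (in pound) 1.976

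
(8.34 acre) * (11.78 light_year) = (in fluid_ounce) 1.272e+26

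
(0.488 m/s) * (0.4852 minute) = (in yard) 15.54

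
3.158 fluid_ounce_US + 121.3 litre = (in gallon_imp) 26.7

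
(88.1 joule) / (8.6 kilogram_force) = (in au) 6.983e-12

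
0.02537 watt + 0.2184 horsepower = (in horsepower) 0.2184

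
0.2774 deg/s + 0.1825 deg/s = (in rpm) 0.07665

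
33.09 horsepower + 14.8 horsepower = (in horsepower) 47.89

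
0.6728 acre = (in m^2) 2723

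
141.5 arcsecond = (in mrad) 0.686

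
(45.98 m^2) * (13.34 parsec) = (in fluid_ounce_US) 6.4e+23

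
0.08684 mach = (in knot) 57.48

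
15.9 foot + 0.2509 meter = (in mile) 0.003167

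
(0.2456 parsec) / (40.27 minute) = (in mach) 9.211e+09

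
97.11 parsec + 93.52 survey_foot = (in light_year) 316.7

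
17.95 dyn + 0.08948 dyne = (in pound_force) 4.055e-05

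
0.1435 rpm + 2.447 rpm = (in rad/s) 0.2713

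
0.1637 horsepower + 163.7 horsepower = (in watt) 1.222e+05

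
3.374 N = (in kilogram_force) 0.3441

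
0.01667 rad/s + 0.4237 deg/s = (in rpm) 0.2298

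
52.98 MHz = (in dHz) 5.298e+08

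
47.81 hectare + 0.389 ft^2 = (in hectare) 47.81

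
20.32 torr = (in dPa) 2.709e+04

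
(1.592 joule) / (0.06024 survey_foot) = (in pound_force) 19.49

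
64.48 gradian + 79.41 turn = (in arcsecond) 1.031e+08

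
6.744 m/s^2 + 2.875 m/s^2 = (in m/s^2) 9.619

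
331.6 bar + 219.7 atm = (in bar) 554.2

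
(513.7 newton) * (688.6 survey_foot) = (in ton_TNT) 2.577e-05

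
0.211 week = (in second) 1.276e+05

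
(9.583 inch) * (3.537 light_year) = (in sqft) 8.767e+16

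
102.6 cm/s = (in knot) 1.994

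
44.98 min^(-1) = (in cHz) 74.97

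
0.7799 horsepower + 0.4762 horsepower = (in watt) 936.7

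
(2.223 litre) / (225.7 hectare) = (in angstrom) 9.849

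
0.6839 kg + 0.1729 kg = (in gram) 856.8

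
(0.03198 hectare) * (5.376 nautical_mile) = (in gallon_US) 8.411e+08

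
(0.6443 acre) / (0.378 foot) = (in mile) 14.06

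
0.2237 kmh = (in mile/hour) 0.139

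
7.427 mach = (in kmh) 9104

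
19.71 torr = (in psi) 0.3811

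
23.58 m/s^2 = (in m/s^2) 23.58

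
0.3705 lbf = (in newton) 1.648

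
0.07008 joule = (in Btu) 6.642e-05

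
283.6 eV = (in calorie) 1.086e-17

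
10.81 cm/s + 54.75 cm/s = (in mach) 0.001925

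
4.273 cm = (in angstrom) 4.273e+08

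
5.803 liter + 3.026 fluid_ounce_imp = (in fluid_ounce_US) 199.1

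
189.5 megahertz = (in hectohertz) 1.895e+06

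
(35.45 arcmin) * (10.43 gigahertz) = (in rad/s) 1.076e+08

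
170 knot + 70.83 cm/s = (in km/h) 317.4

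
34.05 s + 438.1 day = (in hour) 1.051e+04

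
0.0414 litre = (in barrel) 0.0002604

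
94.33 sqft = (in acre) 0.002166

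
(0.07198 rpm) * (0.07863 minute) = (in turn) 0.00566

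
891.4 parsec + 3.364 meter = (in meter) 2.751e+19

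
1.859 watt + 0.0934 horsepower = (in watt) 71.51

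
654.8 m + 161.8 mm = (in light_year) 6.923e-14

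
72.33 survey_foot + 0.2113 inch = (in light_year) 2.331e-15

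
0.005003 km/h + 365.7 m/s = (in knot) 710.9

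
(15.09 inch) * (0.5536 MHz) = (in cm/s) 2.122e+07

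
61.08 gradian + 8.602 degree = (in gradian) 70.64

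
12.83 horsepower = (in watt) 9567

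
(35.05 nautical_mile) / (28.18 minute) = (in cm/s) 3839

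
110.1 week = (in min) 1.11e+06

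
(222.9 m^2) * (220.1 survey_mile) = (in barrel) 4.966e+08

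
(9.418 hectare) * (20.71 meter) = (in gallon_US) 5.153e+08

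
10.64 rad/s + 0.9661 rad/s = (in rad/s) 11.61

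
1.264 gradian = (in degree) 1.138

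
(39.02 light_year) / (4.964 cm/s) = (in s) 7.437e+18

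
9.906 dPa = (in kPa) 0.0009906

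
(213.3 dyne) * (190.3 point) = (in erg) 1432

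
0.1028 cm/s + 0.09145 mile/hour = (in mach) 0.0001231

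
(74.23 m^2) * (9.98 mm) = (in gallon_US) 195.7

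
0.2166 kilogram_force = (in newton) 2.124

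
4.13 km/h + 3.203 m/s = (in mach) 0.01278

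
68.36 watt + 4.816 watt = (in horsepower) 0.09813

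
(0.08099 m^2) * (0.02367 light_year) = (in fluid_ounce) 6.133e+17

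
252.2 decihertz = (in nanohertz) 2.522e+10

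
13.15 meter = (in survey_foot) 43.14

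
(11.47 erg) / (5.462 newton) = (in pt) 0.0005953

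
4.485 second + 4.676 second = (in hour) 0.002545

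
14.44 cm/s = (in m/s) 0.1444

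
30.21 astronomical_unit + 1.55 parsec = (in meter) 4.783e+16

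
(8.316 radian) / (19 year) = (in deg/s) 7.952e-07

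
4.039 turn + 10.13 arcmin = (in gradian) 1616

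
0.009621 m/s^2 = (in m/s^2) 0.009621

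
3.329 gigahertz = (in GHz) 3.329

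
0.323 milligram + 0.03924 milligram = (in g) 0.0003622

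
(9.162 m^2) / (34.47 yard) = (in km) 0.0002907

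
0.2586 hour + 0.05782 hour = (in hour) 0.3164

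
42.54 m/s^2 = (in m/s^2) 42.54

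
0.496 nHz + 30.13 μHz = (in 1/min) 0.001808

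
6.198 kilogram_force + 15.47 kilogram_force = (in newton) 212.5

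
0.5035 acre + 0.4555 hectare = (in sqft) 7.096e+04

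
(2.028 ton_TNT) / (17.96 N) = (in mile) 2.936e+05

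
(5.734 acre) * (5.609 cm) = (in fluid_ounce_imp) 4.581e+07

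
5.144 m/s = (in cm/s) 514.4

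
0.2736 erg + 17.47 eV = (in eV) 1.708e+11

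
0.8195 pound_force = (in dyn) 3.645e+05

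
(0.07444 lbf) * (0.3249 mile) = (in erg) 1.731e+09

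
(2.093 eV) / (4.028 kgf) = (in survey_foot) 2.785e-20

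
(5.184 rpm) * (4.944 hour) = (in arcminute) 3.322e+07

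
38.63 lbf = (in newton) 171.8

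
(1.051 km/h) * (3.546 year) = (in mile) 2.029e+04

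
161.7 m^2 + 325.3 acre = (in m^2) 1.317e+06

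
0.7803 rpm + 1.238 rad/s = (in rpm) 12.6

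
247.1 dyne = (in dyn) 247.1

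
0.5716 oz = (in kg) 0.0162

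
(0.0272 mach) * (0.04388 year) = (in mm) 1.282e+10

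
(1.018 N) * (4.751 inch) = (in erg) 1.228e+06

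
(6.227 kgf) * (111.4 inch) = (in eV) 1.078e+21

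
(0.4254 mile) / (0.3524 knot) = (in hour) 1.049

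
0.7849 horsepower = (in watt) 585.3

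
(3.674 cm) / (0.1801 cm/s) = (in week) 3.373e-05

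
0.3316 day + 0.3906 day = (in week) 0.1032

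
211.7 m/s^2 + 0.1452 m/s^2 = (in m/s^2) 211.8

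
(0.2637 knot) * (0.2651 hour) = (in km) 0.1295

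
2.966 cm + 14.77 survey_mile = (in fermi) 2.377e+19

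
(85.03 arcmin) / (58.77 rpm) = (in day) 4.652e-08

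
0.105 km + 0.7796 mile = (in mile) 0.8448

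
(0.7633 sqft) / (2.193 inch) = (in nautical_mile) 0.0006874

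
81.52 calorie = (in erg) 3.411e+09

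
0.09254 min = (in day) 6.426e-05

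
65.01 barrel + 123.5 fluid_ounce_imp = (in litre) 1.034e+04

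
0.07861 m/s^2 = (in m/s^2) 0.07861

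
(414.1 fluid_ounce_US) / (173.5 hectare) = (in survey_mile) 4.386e-12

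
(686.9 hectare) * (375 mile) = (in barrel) 2.607e+13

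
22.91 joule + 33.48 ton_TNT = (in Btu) 1.328e+08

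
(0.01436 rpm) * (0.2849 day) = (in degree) 2121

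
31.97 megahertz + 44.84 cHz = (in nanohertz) 3.197e+16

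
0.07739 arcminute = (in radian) 2.251e-05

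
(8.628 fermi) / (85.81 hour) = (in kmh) 1.005e-19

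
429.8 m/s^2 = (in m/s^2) 429.8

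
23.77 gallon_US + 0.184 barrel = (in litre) 119.2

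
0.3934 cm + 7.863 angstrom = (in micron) 3934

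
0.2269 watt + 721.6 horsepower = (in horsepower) 721.6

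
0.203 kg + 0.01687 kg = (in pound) 0.4847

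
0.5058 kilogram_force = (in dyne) 4.96e+05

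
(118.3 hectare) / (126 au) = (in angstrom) 627.6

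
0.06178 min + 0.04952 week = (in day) 0.3467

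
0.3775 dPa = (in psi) 5.475e-06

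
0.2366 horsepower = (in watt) 176.4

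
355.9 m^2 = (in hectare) 0.03559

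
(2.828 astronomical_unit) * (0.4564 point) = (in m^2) 6.812e+07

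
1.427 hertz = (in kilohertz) 0.001427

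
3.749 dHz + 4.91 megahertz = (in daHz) 4.91e+05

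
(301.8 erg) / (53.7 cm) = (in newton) 5.62e-05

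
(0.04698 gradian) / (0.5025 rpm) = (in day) 1.623e-07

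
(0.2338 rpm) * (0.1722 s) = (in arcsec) 869.6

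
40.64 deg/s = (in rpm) 6.773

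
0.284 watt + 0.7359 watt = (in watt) 1.02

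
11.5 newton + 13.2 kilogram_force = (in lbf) 31.69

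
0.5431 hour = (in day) 0.02263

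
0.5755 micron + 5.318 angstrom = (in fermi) 5.76e+08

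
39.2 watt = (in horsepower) 0.05257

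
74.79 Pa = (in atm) 0.0007381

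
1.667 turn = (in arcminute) 3.601e+04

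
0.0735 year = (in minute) 3.863e+04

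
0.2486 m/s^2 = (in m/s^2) 0.2486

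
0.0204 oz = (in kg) 0.0005783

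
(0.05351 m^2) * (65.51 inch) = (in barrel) 0.56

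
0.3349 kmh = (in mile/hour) 0.2081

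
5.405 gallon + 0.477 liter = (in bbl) 0.1317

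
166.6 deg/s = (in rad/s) 2.908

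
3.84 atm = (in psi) 56.43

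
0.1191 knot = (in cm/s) 6.127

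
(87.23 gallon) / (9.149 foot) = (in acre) 2.926e-05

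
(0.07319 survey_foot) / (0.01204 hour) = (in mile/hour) 0.001151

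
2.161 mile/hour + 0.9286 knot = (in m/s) 1.444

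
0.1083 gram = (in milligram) 108.3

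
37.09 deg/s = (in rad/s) 0.6473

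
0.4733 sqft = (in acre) 1.087e-05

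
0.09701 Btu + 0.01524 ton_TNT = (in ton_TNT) 0.01524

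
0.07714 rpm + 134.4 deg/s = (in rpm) 22.48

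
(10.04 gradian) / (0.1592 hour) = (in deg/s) 0.01577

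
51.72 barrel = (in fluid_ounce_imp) 2.894e+05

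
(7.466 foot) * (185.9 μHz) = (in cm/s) 0.0423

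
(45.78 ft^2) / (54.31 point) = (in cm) 2.22e+04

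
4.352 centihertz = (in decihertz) 0.4352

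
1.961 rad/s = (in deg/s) 112.4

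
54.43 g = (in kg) 0.05443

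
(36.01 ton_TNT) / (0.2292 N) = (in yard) 7.189e+11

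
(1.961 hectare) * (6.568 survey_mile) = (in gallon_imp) 4.56e+10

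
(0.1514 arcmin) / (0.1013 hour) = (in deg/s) 6.919e-06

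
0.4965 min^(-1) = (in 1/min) 0.4965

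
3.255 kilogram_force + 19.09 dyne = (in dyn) 3.192e+06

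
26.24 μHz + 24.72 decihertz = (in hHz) 0.02472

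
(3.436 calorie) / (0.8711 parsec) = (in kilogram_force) 5.454e-17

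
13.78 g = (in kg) 0.01378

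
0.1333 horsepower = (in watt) 99.4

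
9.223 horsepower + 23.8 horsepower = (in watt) 2.463e+04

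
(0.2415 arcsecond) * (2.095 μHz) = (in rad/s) 2.453e-12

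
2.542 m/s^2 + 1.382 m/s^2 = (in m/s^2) 3.924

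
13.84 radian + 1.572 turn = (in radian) 23.72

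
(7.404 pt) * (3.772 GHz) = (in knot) 1.915e+07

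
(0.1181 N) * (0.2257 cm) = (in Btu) 2.526e-07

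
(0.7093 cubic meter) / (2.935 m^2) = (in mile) 0.0001502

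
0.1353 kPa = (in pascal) 135.3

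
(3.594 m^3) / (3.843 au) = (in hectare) 6.251e-16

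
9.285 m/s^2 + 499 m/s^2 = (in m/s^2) 508.3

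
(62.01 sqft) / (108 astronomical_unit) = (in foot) 1.17e-12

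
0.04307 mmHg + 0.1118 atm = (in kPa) 11.33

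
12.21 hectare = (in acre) 30.17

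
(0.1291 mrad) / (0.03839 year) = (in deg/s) 6.11e-09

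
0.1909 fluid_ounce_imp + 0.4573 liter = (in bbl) 0.00291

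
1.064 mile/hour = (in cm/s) 47.57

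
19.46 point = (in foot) 0.02252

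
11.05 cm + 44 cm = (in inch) 21.67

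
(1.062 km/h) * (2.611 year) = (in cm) 2.429e+09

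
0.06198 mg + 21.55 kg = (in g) 2.155e+04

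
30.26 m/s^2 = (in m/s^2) 30.26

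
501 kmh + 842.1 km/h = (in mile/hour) 834.6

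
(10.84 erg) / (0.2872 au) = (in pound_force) 5.672e-18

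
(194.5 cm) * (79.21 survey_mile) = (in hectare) 24.79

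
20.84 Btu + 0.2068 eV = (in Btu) 20.84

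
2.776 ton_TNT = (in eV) 7.249e+28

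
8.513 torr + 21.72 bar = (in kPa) 2173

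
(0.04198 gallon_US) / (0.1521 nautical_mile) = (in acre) 1.394e-10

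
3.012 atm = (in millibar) 3052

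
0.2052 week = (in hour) 34.47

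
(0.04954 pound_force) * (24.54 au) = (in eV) 5.049e+30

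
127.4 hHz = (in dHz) 1.274e+05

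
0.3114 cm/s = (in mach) 9.145e-06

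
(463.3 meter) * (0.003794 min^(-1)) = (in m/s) 0.0293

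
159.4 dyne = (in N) 0.001594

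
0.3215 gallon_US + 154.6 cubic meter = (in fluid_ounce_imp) 5.441e+06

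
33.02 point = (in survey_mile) 7.238e-06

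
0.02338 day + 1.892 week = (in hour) 318.4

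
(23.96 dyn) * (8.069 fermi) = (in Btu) 1.832e-21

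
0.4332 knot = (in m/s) 0.2229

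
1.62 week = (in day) 11.34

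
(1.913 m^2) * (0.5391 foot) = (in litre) 314.3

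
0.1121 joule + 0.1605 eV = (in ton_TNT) 2.679e-11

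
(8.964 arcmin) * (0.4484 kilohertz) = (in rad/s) 1.169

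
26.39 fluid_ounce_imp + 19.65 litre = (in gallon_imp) 4.487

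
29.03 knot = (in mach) 0.04386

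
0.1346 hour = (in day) 0.005608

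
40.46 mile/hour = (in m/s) 18.09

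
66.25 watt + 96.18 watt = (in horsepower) 0.2178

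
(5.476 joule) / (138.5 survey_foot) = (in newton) 0.1297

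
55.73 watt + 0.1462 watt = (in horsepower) 0.07493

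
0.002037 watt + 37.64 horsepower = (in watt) 2.807e+04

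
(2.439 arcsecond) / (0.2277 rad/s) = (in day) 6.01e-10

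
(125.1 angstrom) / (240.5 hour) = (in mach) 4.243e-17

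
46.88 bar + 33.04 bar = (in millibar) 7.992e+04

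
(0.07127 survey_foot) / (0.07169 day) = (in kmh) 1.263e-05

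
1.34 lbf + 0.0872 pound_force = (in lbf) 1.427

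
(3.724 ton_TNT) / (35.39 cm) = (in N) 4.403e+10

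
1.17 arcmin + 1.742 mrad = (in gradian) 0.1326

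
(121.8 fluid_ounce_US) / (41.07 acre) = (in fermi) 2.167e+07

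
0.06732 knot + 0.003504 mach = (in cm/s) 122.8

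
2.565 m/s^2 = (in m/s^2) 2.565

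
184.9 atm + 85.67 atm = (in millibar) 2.742e+05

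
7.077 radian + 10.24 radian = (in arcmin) 5.953e+04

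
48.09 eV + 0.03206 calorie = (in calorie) 0.03206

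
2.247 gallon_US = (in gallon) 2.247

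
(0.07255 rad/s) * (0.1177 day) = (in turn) 117.4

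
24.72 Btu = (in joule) 2.608e+04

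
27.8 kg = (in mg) 2.78e+07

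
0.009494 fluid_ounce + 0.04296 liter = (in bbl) 0.000272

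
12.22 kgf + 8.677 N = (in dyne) 1.285e+07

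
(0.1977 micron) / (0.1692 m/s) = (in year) 3.705e-14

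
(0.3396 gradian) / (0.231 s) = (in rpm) 0.2205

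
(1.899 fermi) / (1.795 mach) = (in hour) 8.631e-22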